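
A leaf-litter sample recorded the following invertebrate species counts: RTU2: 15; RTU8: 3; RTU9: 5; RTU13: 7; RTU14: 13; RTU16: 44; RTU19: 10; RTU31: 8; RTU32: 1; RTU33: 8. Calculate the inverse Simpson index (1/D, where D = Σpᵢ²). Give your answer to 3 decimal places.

4.919

Total N = 15+3+5+7+13+44+10+8+1+8 = 114, so the proportions are 0.1315789, 0.0263158, 0.0438596, 0.0614035, 0.1140351, 0.3859649, 0.0877193, 0.0701754, 0.0087719, 0.0701754 (working shown to 7 dp, full precision carried).
D = 0.1315789² + 0.0263158² + 0.0438596² + 0.0614035² + 0.1140351² + 0.3859649² + 0.0877193² + 0.0701754² + 0.0087719² + 0.0701754² = 0.0173130 + 0.0006925 + 0.0019237 + 0.0037704 + 0.0130040 + 0.1489689 + 0.0076947 + 0.0049246 + 0.0000769 + 0.0049246 = 0.2032933.
So 1/D = 4.91900, i.e. 4.919 to 3 decimal places.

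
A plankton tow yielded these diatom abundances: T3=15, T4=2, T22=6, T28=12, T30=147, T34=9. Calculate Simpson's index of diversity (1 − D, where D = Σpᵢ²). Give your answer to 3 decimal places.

0.394

Total N = 15+2+6+12+147+9 = 191, so the proportions are 0.07853, 0.01047, 0.03141, 0.06283, 0.76963, 0.04712 (working shown to 5 dp, full precision carried).
D = 0.07853² + 0.01047² + 0.03141² + 0.06283² + 0.76963² + 0.04712² = 0.00617 + 0.00011 + 0.00099 + 0.00395 + 0.59234 + 0.00222 = 0.60577.
So 1 − D = 0.39423, i.e. 0.394 to 3 decimal places.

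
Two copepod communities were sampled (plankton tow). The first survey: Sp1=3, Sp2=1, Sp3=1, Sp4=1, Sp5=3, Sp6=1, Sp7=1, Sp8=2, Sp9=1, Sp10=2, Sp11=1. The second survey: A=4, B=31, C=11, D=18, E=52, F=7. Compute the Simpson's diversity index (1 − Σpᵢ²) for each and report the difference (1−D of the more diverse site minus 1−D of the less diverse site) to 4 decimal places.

The first survey: N=17, proportions 0.176471, 0.058824, 0.058824, 0.058824, 0.176471, 0.058824, 0.058824, 0.117647, 0.058824, 0.117647, 0.058824, giving 1−D = 0.885813 (working shown to 6 dp, full precision carried).
The second survey: N=123, proportions 0.03252, 0.252033, 0.089431, 0.146341, 0.422764, 0.056911, giving 1−D = 0.724040.
Difference = |0.885813 − 0.724040| = 0.161773, i.e. 0.1618 to 4 decimal places.

0.1618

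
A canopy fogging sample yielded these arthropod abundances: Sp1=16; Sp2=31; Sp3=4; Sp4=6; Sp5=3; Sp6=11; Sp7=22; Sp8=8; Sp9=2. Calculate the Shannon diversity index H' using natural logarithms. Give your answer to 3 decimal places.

1.889

Total N = 16+31+4+6+3+11+22+8+2 = 103, so the proportions are 0.15534, 0.30097, 0.03883, 0.05825, 0.02913, 0.1068, 0.21359, 0.07767, 0.01942 (working shown to 5 dp, full precision carried).
Each pᵢ ln pᵢ term: 0.15534×(-1.86214)=-0.28926, 0.30097×(-1.20074)=-0.36139, 0.03883×(-3.24843)=-0.12615, 0.05825×(-2.84297)=-0.16561, 0.02913×(-3.53612)=-0.10299, 0.1068×(-2.23683)=-0.23889, 0.21359×(-1.54369)=-0.32972, 0.07767×(-2.55529)=-0.19847, 0.01942×(-3.94158)=-0.07654.
Sum = -1.88902, so H' = 1.889.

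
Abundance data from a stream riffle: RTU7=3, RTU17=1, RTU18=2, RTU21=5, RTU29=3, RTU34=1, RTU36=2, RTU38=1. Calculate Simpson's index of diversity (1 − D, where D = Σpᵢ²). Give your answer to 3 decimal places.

Total N = 3+1+2+5+3+1+2+1 = 18, so the proportions are 0.16667, 0.05556, 0.11111, 0.27778, 0.16667, 0.05556, 0.11111, 0.05556 (working shown to 5 dp, full precision carried).
D = 0.16667² + 0.05556² + 0.11111² + 0.27778² + 0.16667² + 0.05556² + 0.11111² + 0.05556² = 0.02778 + 0.00309 + 0.01235 + 0.07716 + 0.02778 + 0.00309 + 0.01235 + 0.00309 = 0.16667.
So 1 − D = 0.83333, i.e. 0.833 to 3 decimal places.

0.833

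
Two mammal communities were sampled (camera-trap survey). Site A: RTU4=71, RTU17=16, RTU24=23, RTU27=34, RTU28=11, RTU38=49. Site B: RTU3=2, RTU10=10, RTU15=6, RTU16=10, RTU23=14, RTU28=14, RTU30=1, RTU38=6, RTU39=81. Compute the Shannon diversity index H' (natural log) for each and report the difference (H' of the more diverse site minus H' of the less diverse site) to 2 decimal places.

Site A: N=204, proportions 0.348, 0.0784, 0.1127, 0.1667, 0.0539, 0.2402, giving H' = 1.6117 (working shown to 4 dp, full precision carried).
Site B: N=144, proportions 0.0139, 0.0694, 0.0417, 0.0694, 0.0972, 0.0972, 0.0069, 0.0417, 0.5625, giving H' = 1.5060.
Difference = |1.6117 − 1.5060| = 0.1057, i.e. 0.11 to 2 decimal places.

0.11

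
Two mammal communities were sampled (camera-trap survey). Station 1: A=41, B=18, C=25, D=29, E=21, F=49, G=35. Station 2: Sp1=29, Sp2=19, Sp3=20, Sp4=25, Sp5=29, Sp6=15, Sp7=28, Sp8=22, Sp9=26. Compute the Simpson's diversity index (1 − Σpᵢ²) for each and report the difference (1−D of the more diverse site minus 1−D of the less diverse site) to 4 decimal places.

Station 1: N=218, proportions 0.1880734, 0.0825688, 0.1146789, 0.1330275, 0.0963303, 0.2247706, 0.1605505, giving 1−D = 0.8413854 (working shown to 7 dp, full precision carried).
Station 2: N=213, proportions 0.1361502, 0.0892019, 0.0938967, 0.1173709, 0.1361502, 0.0704225, 0.1314554, 0.1032864, 0.1220657, giving 1−D = 0.8845688.
Difference = |0.8413854 − 0.8845688| = 0.0431834, i.e. 0.0432 to 4 decimal places.

0.0432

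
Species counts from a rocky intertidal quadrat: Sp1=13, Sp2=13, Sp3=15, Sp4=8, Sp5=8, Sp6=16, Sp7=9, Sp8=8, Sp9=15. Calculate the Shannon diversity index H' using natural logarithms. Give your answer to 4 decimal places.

Total N = 13+13+15+8+8+16+9+8+15 = 105, so the proportions are 0.12381, 0.12381, 0.142857, 0.07619, 0.07619, 0.152381, 0.085714, 0.07619, 0.142857 (working shown to 6 dp, full precision carried).
Each pᵢ ln pᵢ term: 0.12381×(-2.089011)=-0.258639, 0.12381×(-2.089011)=-0.258639, 0.142857×(-1.945910)=-0.277987, 0.07619×(-2.574519)=-0.196154, 0.07619×(-2.574519)=-0.196154, 0.152381×(-1.881372)=-0.286685, 0.085714×(-2.456736)=-0.210577, 0.07619×(-2.574519)=-0.196154, 0.142857×(-1.945910)=-0.277987.
Sum = -2.158977, so H' = 2.1590.

2.1590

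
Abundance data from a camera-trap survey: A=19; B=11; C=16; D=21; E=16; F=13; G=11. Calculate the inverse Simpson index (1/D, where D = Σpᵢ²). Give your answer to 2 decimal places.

6.64

Total N = 19+11+16+21+16+13+11 = 107, so the proportions are 0.17757, 0.102804, 0.149533, 0.196262, 0.149533, 0.121495, 0.102804 (working shown to 6 dp, full precision carried).
D = 0.17757² + 0.102804² + 0.149533² + 0.196262² + 0.149533² + 0.121495² + 0.102804² = 0.031531 + 0.010569 + 0.022360 + 0.038519 + 0.022360 + 0.014761 + 0.010569 = 0.150668.
So 1/D = 6.6371, i.e. 6.64 to 2 decimal places.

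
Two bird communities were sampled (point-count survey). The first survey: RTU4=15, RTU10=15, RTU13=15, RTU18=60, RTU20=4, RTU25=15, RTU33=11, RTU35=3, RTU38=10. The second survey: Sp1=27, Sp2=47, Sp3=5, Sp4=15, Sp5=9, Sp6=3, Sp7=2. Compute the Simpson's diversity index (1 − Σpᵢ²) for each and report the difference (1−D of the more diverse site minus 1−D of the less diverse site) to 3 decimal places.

The first survey: N=148, proportions 0.10135, 0.10135, 0.10135, 0.40541, 0.02703, 0.10135, 0.07432, 0.02027, 0.06757, giving 1−D = 0.78333 (working shown to 5 dp, full precision carried).
The second survey: N=108, proportions 0.25, 0.43519, 0.0463, 0.13889, 0.08333, 0.02778, 0.01852, giving 1−D = 0.71862.
Difference = |0.78333 − 0.71862| = 0.06471, i.e. 0.065 to 3 decimal places.

0.065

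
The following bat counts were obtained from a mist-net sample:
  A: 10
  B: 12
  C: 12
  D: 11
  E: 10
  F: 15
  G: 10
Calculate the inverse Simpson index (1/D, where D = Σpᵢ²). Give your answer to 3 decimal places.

Total N = 10+12+12+11+10+15+10 = 80, so the proportions are 0.125, 0.15, 0.15, 0.1375, 0.125, 0.1875, 0.125 (working shown to 7 dp, full precision carried).
D = 0.125² + 0.15² + 0.15² + 0.1375² + 0.125² + 0.1875² + 0.125² = 0.0156250 + 0.0225000 + 0.0225000 + 0.0189063 + 0.0156250 + 0.0351562 + 0.0156250 = 0.1459375.
So 1/D = 6.85225, i.e. 6.852 to 3 decimal places.

6.852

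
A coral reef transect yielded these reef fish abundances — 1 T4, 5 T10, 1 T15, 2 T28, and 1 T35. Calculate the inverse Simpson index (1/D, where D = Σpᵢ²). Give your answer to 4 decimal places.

3.1250

Total N = 1+5+1+2+1 = 10, so the proportions are 0.1, 0.5, 0.1, 0.2, 0.1 (working shown to 7 dp, full precision carried).
D = 0.1² + 0.5² + 0.1² + 0.2² + 0.1² = 0.0100000 + 0.2500000 + 0.0100000 + 0.0400000 + 0.0100000 = 0.3200000.
So 1/D = 3.125000, i.e. 3.1250 to 4 decimal places.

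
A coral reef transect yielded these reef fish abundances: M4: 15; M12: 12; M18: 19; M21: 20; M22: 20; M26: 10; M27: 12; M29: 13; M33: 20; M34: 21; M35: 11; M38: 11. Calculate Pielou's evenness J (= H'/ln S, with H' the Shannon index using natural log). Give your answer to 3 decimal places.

0.985

Total N = 15+12+19+20+20+10+12+13+20+21+11+11 = 184, so the proportions are 0.08152, 0.06522, 0.10326, 0.1087, 0.1087, 0.05435, 0.06522, 0.07065, 0.1087, 0.11413, 0.05978, 0.05978 (working shown to 5 dp, full precision carried).
H' = −Σ pᵢ ln pᵢ = −((-0.20437) + (-0.17805) + (-0.23445) + (-0.24122) + (-0.24122) + (-0.15828) + (-0.17805) + (-0.18723) + (-0.24122) + (-0.24771) + (-0.16841) + (-0.16841)) = 2.44860.
With S = 12 species, ln S = 2.48491, so J = 2.44860/2.48491 = 0.98539, i.e. 0.985 to 3 decimal places.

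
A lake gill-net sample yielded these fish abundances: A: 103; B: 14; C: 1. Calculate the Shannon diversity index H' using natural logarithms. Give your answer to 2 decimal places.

0.41

Total N = 103+14+1 = 118, so the proportions are 0.8729, 0.1186, 0.0085 (working shown to 4 dp, full precision carried).
Each pᵢ ln pᵢ term: 0.8729×(-0.1360)=-0.1187, 0.1186×(-2.1316)=-0.2529, 0.0085×(-4.7707)=-0.0404.
Sum = -0.4120, so H' = 0.41.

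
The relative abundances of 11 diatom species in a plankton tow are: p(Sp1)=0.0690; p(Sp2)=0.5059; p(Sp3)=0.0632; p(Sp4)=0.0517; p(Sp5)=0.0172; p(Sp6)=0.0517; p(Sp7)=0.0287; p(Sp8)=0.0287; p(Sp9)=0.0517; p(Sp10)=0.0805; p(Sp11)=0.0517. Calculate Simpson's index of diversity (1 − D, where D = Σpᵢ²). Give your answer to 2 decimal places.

D = 0.069² + 0.5059² + 0.0632² + 0.0517² + 0.0172² + 0.0517² + 0.0287² + 0.0287² + 0.0517² + 0.0805² + 0.0517² = 0.0048 + 0.2559 + 0.0040 + 0.0027 + 0.0003 + 0.0027 + 0.0008 + 0.0008 + 0.0027 + 0.0065 + 0.0027 = 0.2838 (working shown to 4 dp, full precision carried).
So 1 − D = 0.7162, i.e. 0.72 to 2 decimal places.

0.72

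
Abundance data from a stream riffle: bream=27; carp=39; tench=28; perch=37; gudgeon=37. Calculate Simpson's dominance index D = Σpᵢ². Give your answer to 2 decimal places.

0.20

Total N = 27+39+28+37+37 = 168, so the proportions are 0.1607, 0.2321, 0.1667, 0.2202, 0.2202 (working shown to 4 dp, full precision carried).
D = 0.1607² + 0.2321² + 0.1667² + 0.2202² + 0.2202² = 0.0258 + 0.0539 + 0.0278 + 0.0485 + 0.0485 = 0.2045.
To 2 decimal places, D = 0.20.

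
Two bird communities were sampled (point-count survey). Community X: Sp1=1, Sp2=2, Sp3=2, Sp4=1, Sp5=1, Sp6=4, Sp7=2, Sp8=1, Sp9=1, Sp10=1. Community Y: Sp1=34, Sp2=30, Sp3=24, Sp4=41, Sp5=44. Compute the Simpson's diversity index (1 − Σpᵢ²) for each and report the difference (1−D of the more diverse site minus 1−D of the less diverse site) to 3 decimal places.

Community X: N=16, proportions 0.0625, 0.125, 0.125, 0.0625, 0.0625, 0.25, 0.125, 0.0625, 0.0625, 0.0625, giving 1−D = 0.86719 (working shown to 5 dp, full precision carried).
Community Y: N=173, proportions 0.19653, 0.17341, 0.13873, 0.23699, 0.25434, giving 1−D = 0.79121.
Difference = |0.86719 − 0.79121| = 0.07598, i.e. 0.076 to 3 decimal places.

0.076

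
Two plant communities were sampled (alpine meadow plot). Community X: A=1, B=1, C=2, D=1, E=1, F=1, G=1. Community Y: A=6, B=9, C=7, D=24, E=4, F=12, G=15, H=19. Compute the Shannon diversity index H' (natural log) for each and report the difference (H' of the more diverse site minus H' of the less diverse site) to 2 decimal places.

Community X: N=8, proportions 0.125, 0.125, 0.25, 0.125, 0.125, 0.125, 0.125, giving H' = 1.906155 (working shown to 6 dp, full precision carried).
Community Y: N=96, proportions 0.0625, 0.09375, 0.072917, 0.25, 0.041667, 0.125, 0.15625, 0.197917, giving H' = 1.935709.
Difference = |1.906155 − 1.935709| = 0.029554, i.e. 0.03 to 2 decimal places.

0.03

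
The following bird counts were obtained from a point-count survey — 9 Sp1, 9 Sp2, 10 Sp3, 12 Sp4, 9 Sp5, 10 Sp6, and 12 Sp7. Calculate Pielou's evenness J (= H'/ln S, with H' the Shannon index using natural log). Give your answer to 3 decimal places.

Total N = 9+9+10+12+9+10+12 = 71, so the proportions are 0.12676, 0.12676, 0.14085, 0.16901, 0.12676, 0.14085, 0.16901 (working shown to 5 dp, full precision carried).
H' = −Σ pᵢ ln pᵢ = −((-0.26182) + (-0.26182) + (-0.27607) + (-0.30047) + (-0.26182) + (-0.27607) + (-0.30047)) = 1.93853.
With S = 7 species, ln S = 1.94591, so J = 1.93853/1.94591 = 0.99621, i.e. 0.996 to 3 decimal places.

0.996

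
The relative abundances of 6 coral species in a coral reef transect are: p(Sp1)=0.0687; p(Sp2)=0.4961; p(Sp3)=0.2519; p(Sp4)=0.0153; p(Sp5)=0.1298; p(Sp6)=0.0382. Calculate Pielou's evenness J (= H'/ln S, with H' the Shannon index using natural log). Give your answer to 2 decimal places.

H' = −Σ pᵢ ln pᵢ = −((-0.1840) + (-0.3478) + (-0.3473) + (-0.0640) + (-0.2650) + (-0.1247)) = 1.3327 (working shown to 4 dp, full precision carried).
With S = 6 species, ln S = 1.7918, so J = 1.3327/1.7918 = 0.7438, i.e. 0.74 to 2 decimal places.

0.74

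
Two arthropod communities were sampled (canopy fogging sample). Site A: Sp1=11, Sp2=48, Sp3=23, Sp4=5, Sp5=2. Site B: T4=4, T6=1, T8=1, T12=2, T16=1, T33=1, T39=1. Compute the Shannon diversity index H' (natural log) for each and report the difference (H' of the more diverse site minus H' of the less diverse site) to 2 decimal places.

0.58

Site A: N=89, proportions 0.1236, 0.53933, 0.25843, 0.05618, 0.02247, giving H' = 1.18814 (working shown to 5 dp, full precision carried).
Site B: N=11, proportions 0.36364, 0.09091, 0.09091, 0.18182, 0.09091, 0.09091, 0.09091, giving H' = 1.76776.
Difference = |1.18814 − 1.76776| = 0.57962, i.e. 0.58 to 2 decimal places.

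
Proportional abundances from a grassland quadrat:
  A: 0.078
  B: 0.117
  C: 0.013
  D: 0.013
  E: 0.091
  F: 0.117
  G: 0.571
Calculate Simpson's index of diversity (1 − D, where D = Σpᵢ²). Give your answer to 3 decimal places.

D = 0.078² + 0.117² + 0.013² + 0.013² + 0.091² + 0.117² + 0.571² = 0.00608 + 0.01369 + 0.00017 + 0.00017 + 0.00828 + 0.01369 + 0.32604 = 0.36812 (working shown to 5 dp, full precision carried).
So 1 − D = 0.63188, i.e. 0.632 to 3 decimal places.

0.632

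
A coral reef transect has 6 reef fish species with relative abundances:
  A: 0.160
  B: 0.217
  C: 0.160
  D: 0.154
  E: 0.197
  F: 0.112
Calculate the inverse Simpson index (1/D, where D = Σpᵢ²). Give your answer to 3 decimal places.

5.768

D = 0.16² + 0.217² + 0.16² + 0.154² + 0.197² + 0.112² = 0.0256000 + 0.0470890 + 0.0256000 + 0.0237160 + 0.0388090 + 0.0125440 = 0.1733580 (working shown to 7 dp, full precision carried).
So 1/D = 5.76841, i.e. 5.768 to 3 decimal places.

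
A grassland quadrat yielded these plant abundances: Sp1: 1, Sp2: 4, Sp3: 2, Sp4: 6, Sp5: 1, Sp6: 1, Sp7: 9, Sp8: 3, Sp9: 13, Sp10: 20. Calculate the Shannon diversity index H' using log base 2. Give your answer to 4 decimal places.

Total N = 1+4+2+6+1+1+9+3+13+20 = 60, so the proportions are 0.016667, 0.066667, 0.033333, 0.1, 0.016667, 0.016667, 0.15, 0.05, 0.216667, 0.333333 (working shown to 6 dp, full precision carried).
Each pᵢ log₂ pᵢ term: 0.016667×(-5.906891)=-0.098448, 0.066667×(-3.906891)=-0.260459, 0.033333×(-4.906891)=-0.163563, 0.1×(-3.321928)=-0.332193, 0.016667×(-5.906891)=-0.098448, 0.016667×(-5.906891)=-0.098448, 0.15×(-2.736966)=-0.410545, 0.05×(-4.321928)=-0.216096, 0.216667×(-2.206451)=-0.478064, 0.333333×(-1.584963)=-0.528321.
Sum = -2.684586, so H' = 2.6846.

2.6846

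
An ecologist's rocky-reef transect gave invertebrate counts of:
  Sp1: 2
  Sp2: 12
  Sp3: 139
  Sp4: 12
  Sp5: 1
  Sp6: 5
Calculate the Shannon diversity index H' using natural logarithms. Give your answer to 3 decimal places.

Total N = 2+12+139+12+1+5 = 171, so the proportions are 0.0117, 0.07018, 0.81287, 0.07018, 0.00585, 0.02924 (working shown to 5 dp, full precision carried).
Each pᵢ ln pᵢ term: 0.0117×(-4.44852)=-0.05203, 0.07018×(-2.65676)=-0.18644, 0.81287×(-0.20719)=-0.16842, 0.07018×(-2.65676)=-0.18644, 0.00585×(-5.14166)=-0.03007, 0.02924×(-3.53223)=-0.10328.
Sum = -0.72667, so H' = 0.727.

0.727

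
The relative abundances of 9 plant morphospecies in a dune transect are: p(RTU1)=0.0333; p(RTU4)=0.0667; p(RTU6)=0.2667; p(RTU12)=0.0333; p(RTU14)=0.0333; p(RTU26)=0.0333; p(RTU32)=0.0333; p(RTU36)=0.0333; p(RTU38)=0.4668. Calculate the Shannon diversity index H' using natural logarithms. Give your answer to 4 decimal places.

Each pᵢ ln pᵢ term (working shown to 6 dp, full precision carried): 0.0333×(-3.402198)=-0.113293, 0.0667×(-2.707550)=-0.180594, 0.2667×(-1.321631)=-0.352479, 0.0333×(-3.402198)=-0.113293, 0.0333×(-3.402198)=-0.113293, 0.0333×(-3.402198)=-0.113293, 0.0333×(-3.402198)=-0.113293, 0.0333×(-3.402198)=-0.113293, 0.4668×(-0.761854)=-0.355634.
Sum = -1.568465, so H' = 1.5685.

1.5685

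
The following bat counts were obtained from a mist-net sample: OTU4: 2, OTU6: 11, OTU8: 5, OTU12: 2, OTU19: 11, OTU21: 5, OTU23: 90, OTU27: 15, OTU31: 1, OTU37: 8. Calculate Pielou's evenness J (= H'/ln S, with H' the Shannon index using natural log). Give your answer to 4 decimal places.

Total N = 2+11+5+2+11+5+90+15+1+8 = 150, so the proportions are 0.013333, 0.073333, 0.033333, 0.013333, 0.073333, 0.033333, 0.6, 0.1, 0.006667, 0.053333 (working shown to 6 dp, full precision carried).
H' = −Σ pᵢ ln pᵢ = −((-0.057567) + (-0.191601) + (-0.113373) + (-0.057567) + (-0.191601) + (-0.113373) + (-0.306495) + (-0.230259) + (-0.033404) + (-0.156330)) = 1.451570.
With S = 10 species, ln S = 2.302585, so J = 1.451570/2.302585 = 0.630409, i.e. 0.6304 to 4 decimal places.

0.6304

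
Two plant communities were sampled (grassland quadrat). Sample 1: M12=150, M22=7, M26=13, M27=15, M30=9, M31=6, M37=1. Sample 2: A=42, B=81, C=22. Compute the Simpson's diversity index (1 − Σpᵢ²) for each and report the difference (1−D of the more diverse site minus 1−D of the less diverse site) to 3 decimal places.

0.152

Sample 1: N=201, proportions 0.7462687, 0.0348259, 0.0646766, 0.0746269, 0.0447761, 0.0298507, 0.0049751, giving 1−D = 0.4291973 (working shown to 7 dp, full precision carried).
Sample 2: N=145, proportions 0.2896552, 0.5586207, 0.1517241, giving 1−D = 0.5810226.
Difference = |0.4291973 − 0.5810226| = 0.1518253, i.e. 0.152 to 3 decimal places.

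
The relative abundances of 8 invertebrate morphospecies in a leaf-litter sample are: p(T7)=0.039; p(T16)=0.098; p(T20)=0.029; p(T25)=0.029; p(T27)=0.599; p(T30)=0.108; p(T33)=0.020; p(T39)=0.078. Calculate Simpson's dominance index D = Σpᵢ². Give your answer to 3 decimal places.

D = 0.039² + 0.098² + 0.029² + 0.029² + 0.599² + 0.108² + 0.02² + 0.078² = 0.00152 + 0.00960 + 0.00084 + 0.00084 + 0.35880 + 0.01166 + 0.00040 + 0.00608 = 0.38976 (working shown to 5 dp, full precision carried).
To 3 decimal places, D = 0.390.

0.390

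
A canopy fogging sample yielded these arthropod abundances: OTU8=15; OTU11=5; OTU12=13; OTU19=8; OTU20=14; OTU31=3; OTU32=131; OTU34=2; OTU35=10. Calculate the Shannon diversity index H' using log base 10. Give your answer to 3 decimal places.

Total N = 15+5+13+8+14+3+131+2+10 = 201, so the proportions are 0.07463, 0.02488, 0.06468, 0.0398, 0.06965, 0.01493, 0.65174, 0.00995, 0.04975 (working shown to 5 dp, full precision carried).
Each pᵢ log₁₀ pᵢ term: 0.07463×(-1.12710)=-0.08411, 0.02488×(-1.60423)=-0.03991, 0.06468×(-1.18925)=-0.07692, 0.0398×(-1.40011)=-0.05573, 0.06965×(-1.15707)=-0.08059, 0.01493×(-1.82607)=-0.02725, 0.65174×(-0.18592)=-0.12117, 0.00995×(-2.00217)=-0.01992, 0.04975×(-1.30320)=-0.06484.
Sum = -0.57044, so H' = 0.570.

0.570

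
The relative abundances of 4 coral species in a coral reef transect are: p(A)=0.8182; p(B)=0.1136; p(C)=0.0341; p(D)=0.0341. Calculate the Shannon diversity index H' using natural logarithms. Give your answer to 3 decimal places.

Each pᵢ ln pᵢ term (working shown to 5 dp, full precision carried): 0.8182×(-0.20065)=-0.16417, 0.1136×(-2.17507)=-0.24709, 0.0341×(-3.37846)=-0.11521, 0.0341×(-3.37846)=-0.11521.
Sum = -0.64167, so H' = 0.642.

0.642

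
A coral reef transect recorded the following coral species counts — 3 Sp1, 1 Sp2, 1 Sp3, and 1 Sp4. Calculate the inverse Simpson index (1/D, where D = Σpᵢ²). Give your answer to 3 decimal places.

3.000

Total N = 3+1+1+1 = 6, so the proportions are 0.5, 0.166667, 0.166667, 0.166667 (working shown to 6 dp, full precision carried).
D = 0.5² + 0.166667² + 0.166667² + 0.166667² = 0.250000 + 0.027778 + 0.027778 + 0.027778 = 0.333333.
So 1/D = 3.00000, i.e. 3.000 to 3 decimal places.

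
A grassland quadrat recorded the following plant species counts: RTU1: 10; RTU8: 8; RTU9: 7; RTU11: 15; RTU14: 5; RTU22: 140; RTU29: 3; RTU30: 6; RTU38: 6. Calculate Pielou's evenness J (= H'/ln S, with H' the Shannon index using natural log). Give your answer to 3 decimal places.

Total N = 10+8+7+15+5+140+3+6+6 = 200, so the proportions are 0.05, 0.04, 0.035, 0.075, 0.025, 0.7, 0.015, 0.03, 0.03 (working shown to 5 dp, full precision carried).
H' = −Σ pᵢ ln pᵢ = −((-0.14979) + (-0.12876) + (-0.11733) + (-0.19427) + (-0.09222) + (-0.24967) + (-0.06300) + (-0.10520) + (-0.10520)) = 1.20543.
With S = 9 species, ln S = 2.19722, so J = 1.20543/2.19722 = 0.54861, i.e. 0.549 to 3 decimal places.

0.549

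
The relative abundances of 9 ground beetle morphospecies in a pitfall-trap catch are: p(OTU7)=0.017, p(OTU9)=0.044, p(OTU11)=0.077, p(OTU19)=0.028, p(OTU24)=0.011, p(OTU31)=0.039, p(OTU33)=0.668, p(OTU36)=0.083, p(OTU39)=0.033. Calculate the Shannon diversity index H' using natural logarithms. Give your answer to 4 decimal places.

Each pᵢ ln pᵢ term (working shown to 6 dp, full precision carried): 0.017×(-4.074542)=-0.069267, 0.044×(-3.123566)=-0.137437, 0.077×(-2.563950)=-0.197424, 0.028×(-3.575551)=-0.100115, 0.011×(-4.509860)=-0.049608, 0.039×(-3.244194)=-0.126524, 0.668×(-0.403467)=-0.269516, 0.083×(-2.488915)=-0.206580, 0.033×(-3.411248)=-0.112571.
Sum = -1.269043, so H' = 1.2690.

1.2690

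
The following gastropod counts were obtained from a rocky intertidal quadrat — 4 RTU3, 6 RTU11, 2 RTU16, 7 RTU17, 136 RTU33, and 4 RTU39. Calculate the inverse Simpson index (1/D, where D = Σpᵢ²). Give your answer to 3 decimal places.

Total N = 4+6+2+7+136+4 = 159, so the proportions are 0.025157, 0.037736, 0.012579, 0.044025, 0.855346, 0.025157 (working shown to 6 dp, full precision carried).
D = 0.025157² + 0.037736² + 0.012579² + 0.044025² + 0.855346² + 0.025157² = 0.000633 + 0.001424 + 0.000158 + 0.001938 + 0.731617 + 0.000633 = 0.736403.
So 1/D = 1.35795, i.e. 1.358 to 3 decimal places.

1.358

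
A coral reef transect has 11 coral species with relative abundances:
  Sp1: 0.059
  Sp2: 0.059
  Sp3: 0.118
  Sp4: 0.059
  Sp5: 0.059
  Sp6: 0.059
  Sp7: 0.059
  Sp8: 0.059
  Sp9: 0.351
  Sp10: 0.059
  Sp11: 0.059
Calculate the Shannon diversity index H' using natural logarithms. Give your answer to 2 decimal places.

2.12

Each pᵢ ln pᵢ term (working shown to 4 dp, full precision carried): 0.059×(-2.8302)=-0.1670, 0.059×(-2.8302)=-0.1670, 0.118×(-2.1371)=-0.2522, 0.059×(-2.8302)=-0.1670, 0.059×(-2.8302)=-0.1670, 0.059×(-2.8302)=-0.1670, 0.059×(-2.8302)=-0.1670, 0.059×(-2.8302)=-0.1670, 0.351×(-1.0470)=-0.3675, 0.059×(-2.8302)=-0.1670, 0.059×(-2.8302)=-0.1670.
Sum = -2.1225, so H' = 2.12.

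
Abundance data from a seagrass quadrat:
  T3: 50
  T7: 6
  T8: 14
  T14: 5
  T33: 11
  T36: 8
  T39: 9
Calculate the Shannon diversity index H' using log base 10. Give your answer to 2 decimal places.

Total N = 50+6+14+5+11+8+9 = 103, so the proportions are 0.4854, 0.0583, 0.1359, 0.0485, 0.1068, 0.0777, 0.0874 (working shown to 4 dp, full precision carried).
Each pᵢ log₁₀ pᵢ term: 0.4854×(-0.3139)=-0.1524, 0.0583×(-1.2347)=-0.0719, 0.1359×(-0.8667)=-0.1178, 0.0485×(-1.3139)=-0.0638, 0.1068×(-0.9714)=-0.1037, 0.0777×(-1.1097)=-0.0862, 0.0874×(-1.0586)=-0.0925.
Sum = -0.6883, so H' = 0.69.

0.69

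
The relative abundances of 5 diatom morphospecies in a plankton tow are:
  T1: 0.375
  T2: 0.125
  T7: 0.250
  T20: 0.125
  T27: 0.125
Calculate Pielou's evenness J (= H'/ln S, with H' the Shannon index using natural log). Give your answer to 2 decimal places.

H' = −Σ pᵢ ln pᵢ = −((-0.3678) + (-0.2599) + (-0.3466) + (-0.2599) + (-0.2599)) = 1.4942 (working shown to 4 dp, full precision carried).
With S = 5 species, ln S = 1.6094, so J = 1.4942/1.6094 = 0.9284, i.e. 0.93 to 2 decimal places.

0.93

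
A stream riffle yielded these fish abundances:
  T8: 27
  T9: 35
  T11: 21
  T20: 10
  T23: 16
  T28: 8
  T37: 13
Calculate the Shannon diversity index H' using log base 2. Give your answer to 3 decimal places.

2.642

Total N = 27+35+21+10+16+8+13 = 130, so the proportions are 0.20769, 0.26923, 0.16154, 0.07692, 0.12308, 0.06154, 0.1 (working shown to 5 dp, full precision carried).
Each pᵢ log₂ pᵢ term: 0.20769×(-2.26748)=-0.47094, 0.26923×(-1.89308)=-0.50968, 0.16154×(-2.63005)=-0.42485, 0.07692×(-3.70044)=-0.28465, 0.12308×(-3.02237)=-0.37198, 0.06154×(-4.02237)=-0.24753, 0.1×(-3.32193)=-0.33219.
Sum = -2.64183, so H' = 2.642.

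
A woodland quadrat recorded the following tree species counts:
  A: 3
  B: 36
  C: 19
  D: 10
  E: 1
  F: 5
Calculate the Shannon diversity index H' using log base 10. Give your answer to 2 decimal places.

Total N = 3+36+19+10+1+5 = 74, so the proportions are 0.0405, 0.4865, 0.2568, 0.1351, 0.0135, 0.0676 (working shown to 4 dp, full precision carried).
Each pᵢ log₁₀ pᵢ term: 0.0405×(-1.3921)=-0.0564, 0.4865×(-0.3129)=-0.1522, 0.2568×(-0.5905)=-0.1516, 0.1351×(-0.8692)=-0.1175, 0.0135×(-1.8692)=-0.0253, 0.0676×(-1.1703)=-0.0791.
Sum = -0.5821, so H' = 0.58.

0.58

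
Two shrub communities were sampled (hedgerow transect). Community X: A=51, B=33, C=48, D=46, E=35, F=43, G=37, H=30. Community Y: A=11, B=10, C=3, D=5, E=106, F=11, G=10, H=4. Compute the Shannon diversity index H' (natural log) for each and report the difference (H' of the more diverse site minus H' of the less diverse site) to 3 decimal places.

Community X: N=323, proportions 0.15789, 0.10217, 0.14861, 0.14241, 0.10836, 0.13313, 0.11455, 0.09288, giving H' = 2.06356 (working shown to 5 dp, full precision carried).
Community Y: N=160, proportions 0.06875, 0.0625, 0.01875, 0.03125, 0.6625, 0.06875, 0.0625, 0.025, giving H' = 1.26256.
Difference = |2.06356 − 1.26256| = 0.80100, i.e. 0.801 to 3 decimal places.

0.801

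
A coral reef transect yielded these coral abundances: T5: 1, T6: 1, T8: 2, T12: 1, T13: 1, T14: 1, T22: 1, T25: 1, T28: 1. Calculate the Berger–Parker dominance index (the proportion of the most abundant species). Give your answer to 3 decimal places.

0.200

Total N = 1+1+2+1+1+1+1+1+1 = 10, so the proportions are 0.1, 0.1, 0.2, 0.1, 0.1, 0.1, 0.1, 0.1, 0.1 (working shown to 5 dp, full precision carried).
The largest proportion is 0.2, i.e. d = 0.200 to 3 decimal places.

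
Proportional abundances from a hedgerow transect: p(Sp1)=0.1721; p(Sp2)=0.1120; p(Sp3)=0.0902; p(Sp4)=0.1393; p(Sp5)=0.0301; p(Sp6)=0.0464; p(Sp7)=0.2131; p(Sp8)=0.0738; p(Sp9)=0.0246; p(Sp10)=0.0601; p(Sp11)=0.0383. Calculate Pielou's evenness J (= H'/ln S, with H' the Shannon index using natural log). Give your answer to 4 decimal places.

0.9151

H' = −Σ pᵢ ln pᵢ = −((-0.302841) + (-0.245197) + (-0.216996) + (-0.274578) + (-0.105447) + (-0.142469) + (-0.329451) + (-0.192352) + (-0.091143) + (-0.168986) + (-0.124946)) = 2.194407 (working shown to 6 dp, full precision carried).
With S = 11 species, ln S = 2.397895, so J = 2.194407/2.397895 = 0.915139, i.e. 0.9151 to 4 decimal places.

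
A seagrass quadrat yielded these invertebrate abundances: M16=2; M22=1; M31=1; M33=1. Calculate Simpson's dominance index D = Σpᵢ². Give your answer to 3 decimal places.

0.280

Total N = 2+1+1+1 = 5, so the proportions are 0.4, 0.2, 0.2, 0.2 (working shown to 5 dp, full precision carried).
D = 0.4² + 0.2² + 0.2² + 0.2² = 0.16000 + 0.04000 + 0.04000 + 0.04000 = 0.28000.
To 3 decimal places, D = 0.280.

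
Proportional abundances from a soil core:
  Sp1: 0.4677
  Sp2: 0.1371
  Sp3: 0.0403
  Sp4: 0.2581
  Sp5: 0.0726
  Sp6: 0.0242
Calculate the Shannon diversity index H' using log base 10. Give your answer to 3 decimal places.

Each pᵢ log₁₀ pᵢ term (working shown to 7 dp, full precision carried): 0.4677×(-0.3300326)=-0.1543563, 0.1371×(-0.8629625)=-0.1183122, 0.0403×(-1.3946950)=-0.0562062, 0.2581×(-0.5882120)=-0.1518175, 0.0726×(-1.1390634)=-0.0826960, 0.0242×(-1.6161846)=-0.0391117.
Sum = -0.6024998, so H' = 0.602.

0.602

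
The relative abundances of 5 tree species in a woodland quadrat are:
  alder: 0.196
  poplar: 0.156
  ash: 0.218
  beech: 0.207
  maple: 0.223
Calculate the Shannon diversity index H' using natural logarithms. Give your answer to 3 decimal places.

Each pᵢ ln pᵢ term (working shown to 5 dp, full precision carried): 0.196×(-1.62964)=-0.31941, 0.156×(-1.85790)=-0.28983, 0.218×(-1.52326)=-0.33207, 0.207×(-1.57504)=-0.32603, 0.223×(-1.50058)=-0.33463.
Sum = -1.60198, so H' = 1.602.

1.602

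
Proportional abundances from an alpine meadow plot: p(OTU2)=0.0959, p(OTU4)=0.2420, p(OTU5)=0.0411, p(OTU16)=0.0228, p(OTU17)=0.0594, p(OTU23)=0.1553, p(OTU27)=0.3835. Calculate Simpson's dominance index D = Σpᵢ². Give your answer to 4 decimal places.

D = 0.0959² + 0.242² + 0.0411² + 0.0228² + 0.0594² + 0.1553² + 0.3835² = 0.009197 + 0.058564 + 0.001689 + 0.000520 + 0.003528 + 0.024118 + 0.147072 = 0.244689 (working shown to 6 dp, full precision carried).
To 4 decimal places, D = 0.2447.

0.2447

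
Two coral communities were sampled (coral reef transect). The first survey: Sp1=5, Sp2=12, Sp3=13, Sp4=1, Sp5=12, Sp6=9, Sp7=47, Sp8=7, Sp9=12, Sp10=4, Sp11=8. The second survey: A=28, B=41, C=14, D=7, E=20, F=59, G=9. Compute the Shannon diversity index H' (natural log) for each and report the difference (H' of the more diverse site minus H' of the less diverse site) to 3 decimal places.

The first survey: N=130, proportions 0.038462, 0.092308, 0.1, 0.007692, 0.092308, 0.069231, 0.361538, 0.053846, 0.092308, 0.030769, 0.061538, giving H' = 2.041517 (working shown to 6 dp, full precision carried).
The second survey: N=178, proportions 0.157303, 0.230337, 0.078652, 0.039326, 0.11236, 0.331461, 0.050562, giving H' = 1.718914.
Difference = |2.041517 − 1.718914| = 0.322603, i.e. 0.323 to 3 decimal places.

0.323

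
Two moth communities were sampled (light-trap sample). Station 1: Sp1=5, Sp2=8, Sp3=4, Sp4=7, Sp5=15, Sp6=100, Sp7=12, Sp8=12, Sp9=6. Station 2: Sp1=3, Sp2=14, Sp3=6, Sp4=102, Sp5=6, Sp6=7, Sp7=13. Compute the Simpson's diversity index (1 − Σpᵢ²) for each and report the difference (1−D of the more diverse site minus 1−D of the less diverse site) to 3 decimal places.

Station 1: N=169, proportions 0.0295858, 0.0473373, 0.0236686, 0.0414201, 0.0887574, 0.591716, 0.0710059, 0.0710059, 0.035503, giving 1−D = 0.6252582 (working shown to 7 dp, full precision carried).
Station 2: N=151, proportions 0.0198675, 0.0927152, 0.0397351, 0.6754967, 0.0397351, 0.0463576, 0.0860927, giving 1−D = 0.5219946.
Difference = |0.6252582 − 0.5219946| = 0.1032636, i.e. 0.103 to 3 decimal places.

0.103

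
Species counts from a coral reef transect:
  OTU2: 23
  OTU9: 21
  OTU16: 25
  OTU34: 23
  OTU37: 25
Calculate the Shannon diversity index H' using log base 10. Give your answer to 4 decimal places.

0.6981

Total N = 23+21+25+23+25 = 117, so the proportions are 0.196581, 0.179487, 0.213675, 0.196581, 0.213675 (working shown to 6 dp, full precision carried).
Each pᵢ log₁₀ pᵢ term: 0.196581×(-0.706458)=-0.138876, 0.179487×(-0.745967)=-0.133891, 0.213675×(-0.670246)=-0.143215, 0.196581×(-0.706458)=-0.138876, 0.213675×(-0.670246)=-0.143215.
Sum = -0.698074, so H' = 0.6981.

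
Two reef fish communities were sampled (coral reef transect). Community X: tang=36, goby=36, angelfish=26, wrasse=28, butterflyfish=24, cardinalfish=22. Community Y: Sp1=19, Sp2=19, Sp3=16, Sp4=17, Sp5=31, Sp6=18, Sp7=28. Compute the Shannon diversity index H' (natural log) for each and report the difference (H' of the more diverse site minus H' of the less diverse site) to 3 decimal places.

0.141

Community X: N=172, proportions 0.209302, 0.209302, 0.151163, 0.162791, 0.139535, 0.127907, giving H' = 1.773647 (working shown to 6 dp, full precision carried).
Community Y: N=148, proportions 0.128378, 0.128378, 0.108108, 0.114865, 0.209459, 0.121622, 0.189189, giving H' = 1.914802.
Difference = |1.773647 − 1.914802| = 0.141155, i.e. 0.141 to 3 decimal places.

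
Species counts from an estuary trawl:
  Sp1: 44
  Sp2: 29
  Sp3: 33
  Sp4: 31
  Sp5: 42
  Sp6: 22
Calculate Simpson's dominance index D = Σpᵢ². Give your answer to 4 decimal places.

Total N = 44+29+33+31+42+22 = 201, so the proportions are 0.218905, 0.144279, 0.164179, 0.154229, 0.208955, 0.109453 (working shown to 6 dp, full precision carried).
D = 0.218905² + 0.144279² + 0.164179² + 0.154229² + 0.208955² + 0.109453² = 0.047920 + 0.020816 + 0.026955 + 0.023787 + 0.043662 + 0.011980 = 0.175119.
To 4 decimal places, D = 0.1751.

0.1751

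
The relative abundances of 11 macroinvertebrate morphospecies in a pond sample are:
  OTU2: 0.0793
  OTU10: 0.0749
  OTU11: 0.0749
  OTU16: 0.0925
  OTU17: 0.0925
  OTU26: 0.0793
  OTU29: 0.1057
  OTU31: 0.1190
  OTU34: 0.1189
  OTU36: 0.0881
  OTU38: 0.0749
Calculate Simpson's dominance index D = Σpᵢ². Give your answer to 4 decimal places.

0.0938

D = 0.0793² + 0.0749² + 0.0749² + 0.0925² + 0.0925² + 0.0793² + 0.1057² + 0.119² + 0.1189² + 0.0881² + 0.0749² = 0.006288 + 0.005610 + 0.005610 + 0.008556 + 0.008556 + 0.006288 + 0.011172 + 0.014161 + 0.014137 + 0.007762 + 0.005610 = 0.093752 (working shown to 6 dp, full precision carried).
To 4 decimal places, D = 0.0938.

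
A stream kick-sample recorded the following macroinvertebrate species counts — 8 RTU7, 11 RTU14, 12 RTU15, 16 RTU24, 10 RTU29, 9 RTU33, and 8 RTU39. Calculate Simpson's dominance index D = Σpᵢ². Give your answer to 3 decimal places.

0.152

Total N = 8+11+12+16+10+9+8 = 74, so the proportions are 0.10811, 0.14865, 0.16216, 0.21622, 0.13514, 0.12162, 0.10811 (working shown to 5 dp, full precision carried).
D = 0.10811² + 0.14865² + 0.16216² + 0.21622² + 0.13514² + 0.12162² + 0.10811² = 0.01169 + 0.02210 + 0.02630 + 0.04675 + 0.01826 + 0.01479 + 0.01169 = 0.15157.
To 3 decimal places, D = 0.152.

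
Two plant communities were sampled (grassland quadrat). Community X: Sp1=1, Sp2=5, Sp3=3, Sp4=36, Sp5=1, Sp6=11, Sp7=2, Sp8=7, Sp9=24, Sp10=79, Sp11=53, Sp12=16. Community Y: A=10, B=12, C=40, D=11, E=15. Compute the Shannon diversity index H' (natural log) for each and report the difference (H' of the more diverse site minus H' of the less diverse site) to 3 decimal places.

0.429

Community X: N=238, proportions 0.0042, 0.02101, 0.01261, 0.15126, 0.0042, 0.04622, 0.0084, 0.02941, 0.10084, 0.33193, 0.22269, 0.06723, giving H' = 1.86731 (working shown to 5 dp, full precision carried).
Community Y: N=88, proportions 0.11364, 0.13636, 0.45455, 0.125, 0.17045, giving H' = 1.43873.
Difference = |1.86731 − 1.43873| = 0.42858, i.e. 0.429 to 3 decimal places.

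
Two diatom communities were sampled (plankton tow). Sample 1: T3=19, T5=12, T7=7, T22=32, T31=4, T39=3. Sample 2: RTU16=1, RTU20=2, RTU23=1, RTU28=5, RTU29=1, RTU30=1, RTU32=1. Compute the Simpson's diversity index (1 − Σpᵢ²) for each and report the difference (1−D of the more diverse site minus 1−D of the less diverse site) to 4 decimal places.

Sample 1: N=77, proportions 0.246753, 0.155844, 0.090909, 0.415584, 0.051948, 0.038961, giving 1−D = 0.729634 (working shown to 6 dp, full precision carried).
Sample 2: N=12, proportions 0.083333, 0.166667, 0.083333, 0.416667, 0.083333, 0.083333, 0.083333, giving 1−D = 0.763889.
Difference = |0.729634 − 0.763889| = 0.034255, i.e. 0.0343 to 4 decimal places.

0.0343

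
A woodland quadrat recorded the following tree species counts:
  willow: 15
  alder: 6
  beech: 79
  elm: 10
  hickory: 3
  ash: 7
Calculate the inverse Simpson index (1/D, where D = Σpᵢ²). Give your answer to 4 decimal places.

2.1622

Total N = 15+6+79+10+3+7 = 120, so the proportions are 0.125, 0.05, 0.6583333, 0.0833333, 0.025, 0.0583333 (working shown to 7 dp, full precision carried).
D = 0.125² + 0.05² + 0.6583333² + 0.0833333² + 0.025² + 0.0583333² = 0.0156250 + 0.0025000 + 0.4334028 + 0.0069444 + 0.0006250 + 0.0034028 = 0.4625000.
So 1/D = 2.162162, i.e. 2.1622 to 4 decimal places.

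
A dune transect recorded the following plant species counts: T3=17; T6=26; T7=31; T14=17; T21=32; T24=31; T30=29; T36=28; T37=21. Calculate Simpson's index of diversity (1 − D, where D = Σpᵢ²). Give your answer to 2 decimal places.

0.88

Total N = 17+26+31+17+32+31+29+28+21 = 232, so the proportions are 0.0733, 0.1121, 0.1336, 0.0733, 0.1379, 0.1336, 0.125, 0.1207, 0.0905 (working shown to 4 dp, full precision carried).
D = 0.0733² + 0.1121² + 0.1336² + 0.0733² + 0.1379² + 0.1336² + 0.125² + 0.1207² + 0.0905² = 0.0054 + 0.0126 + 0.0179 + 0.0054 + 0.0190 + 0.0179 + 0.0156 + 0.0146 + 0.0082 = 0.1164.
So 1 − D = 0.8836, i.e. 0.88 to 2 decimal places.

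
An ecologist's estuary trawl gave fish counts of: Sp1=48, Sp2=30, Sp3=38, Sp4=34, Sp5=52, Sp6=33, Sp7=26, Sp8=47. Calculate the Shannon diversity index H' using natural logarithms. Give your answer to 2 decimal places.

Total N = 48+30+38+34+52+33+26+47 = 308, so the proportions are 0.1558, 0.0974, 0.1234, 0.1104, 0.1688, 0.1071, 0.0844, 0.1526 (working shown to 4 dp, full precision carried).
Each pᵢ ln pᵢ term: 0.1558×(-1.8589)=-0.2897, 0.0974×(-2.3289)=-0.2268, 0.1234×(-2.0925)=-0.2582, 0.1104×(-2.2037)=-0.2433, 0.1688×(-1.7789)=-0.3003, 0.1071×(-2.2336)=-0.2393, 0.0844×(-2.4720)=-0.2087, 0.1526×(-1.8800)=-0.2869.
Sum = -2.0532, so H' = 2.05.

2.05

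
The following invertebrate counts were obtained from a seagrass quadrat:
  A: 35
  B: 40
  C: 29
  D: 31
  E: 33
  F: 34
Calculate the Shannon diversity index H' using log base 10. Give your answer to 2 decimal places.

Total N = 35+40+29+31+33+34 = 202, so the proportions are 0.1733, 0.198, 0.1436, 0.1535, 0.1634, 0.1683 (working shown to 4 dp, full precision carried).
Each pᵢ log₁₀ pᵢ term: 0.1733×(-0.7613)=-0.1319, 0.198×(-0.7033)=-0.1393, 0.1436×(-0.8430)=-0.1210, 0.1535×(-0.8140)=-0.1249, 0.1634×(-0.7868)=-0.1285, 0.1683×(-0.7739)=-0.1303.
Sum = -0.7759, so H' = 0.78.

0.78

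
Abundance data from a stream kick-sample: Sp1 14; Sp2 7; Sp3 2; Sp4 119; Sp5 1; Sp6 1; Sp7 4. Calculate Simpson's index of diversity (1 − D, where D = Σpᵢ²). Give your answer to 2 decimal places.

0.34

Total N = 14+7+2+119+1+1+4 = 148, so the proportions are 0.0946, 0.0473, 0.0135, 0.8041, 0.0068, 0.0068, 0.027 (working shown to 4 dp, full precision carried).
D = 0.0946² + 0.0473² + 0.0135² + 0.8041² + 0.0068² + 0.0068² + 0.027² = 0.0089 + 0.0022 + 0.0002 + 0.6465 + 0.0000 + 0.0000 + 0.0007 = 0.6587.
So 1 − D = 0.3413, i.e. 0.34 to 2 decimal places.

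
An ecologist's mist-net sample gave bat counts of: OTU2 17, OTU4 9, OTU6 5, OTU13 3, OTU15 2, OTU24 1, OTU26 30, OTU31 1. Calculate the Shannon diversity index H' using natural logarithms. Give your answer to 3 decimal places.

1.533

Total N = 17+9+5+3+2+1+30+1 = 68, so the proportions are 0.25, 0.13235, 0.07353, 0.04412, 0.02941, 0.01471, 0.44118, 0.01471 (working shown to 5 dp, full precision carried).
Each pᵢ ln pᵢ term: 0.25×(-1.38629)=-0.34657, 0.13235×(-2.02228)=-0.26766, 0.07353×(-2.61007)=-0.19192, 0.04412×(-3.12090)=-0.13769, 0.02941×(-3.52636)=-0.10372, 0.01471×(-4.21951)=-0.06205, 0.44118×(-0.81831)=-0.36102, 0.01471×(-4.21951)=-0.06205.
Sum = -1.53267, so H' = 1.533.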